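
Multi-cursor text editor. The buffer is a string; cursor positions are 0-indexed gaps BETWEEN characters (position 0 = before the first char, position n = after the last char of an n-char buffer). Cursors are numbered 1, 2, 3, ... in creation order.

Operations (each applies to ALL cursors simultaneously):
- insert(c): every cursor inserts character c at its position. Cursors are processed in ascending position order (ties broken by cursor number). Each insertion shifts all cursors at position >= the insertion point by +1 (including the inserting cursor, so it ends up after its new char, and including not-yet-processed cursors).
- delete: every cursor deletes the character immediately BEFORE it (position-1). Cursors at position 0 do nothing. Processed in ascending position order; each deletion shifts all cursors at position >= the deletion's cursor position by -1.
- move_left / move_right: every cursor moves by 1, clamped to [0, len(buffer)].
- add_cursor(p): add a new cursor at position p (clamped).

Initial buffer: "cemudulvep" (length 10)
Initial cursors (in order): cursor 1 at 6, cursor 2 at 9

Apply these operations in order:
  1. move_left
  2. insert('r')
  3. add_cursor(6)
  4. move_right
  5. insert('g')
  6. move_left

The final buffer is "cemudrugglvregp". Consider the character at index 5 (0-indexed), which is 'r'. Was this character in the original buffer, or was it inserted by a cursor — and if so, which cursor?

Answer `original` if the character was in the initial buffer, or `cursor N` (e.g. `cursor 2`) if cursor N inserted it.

After op 1 (move_left): buffer="cemudulvep" (len 10), cursors c1@5 c2@8, authorship ..........
After op 2 (insert('r')): buffer="cemudrulvrep" (len 12), cursors c1@6 c2@10, authorship .....1...2..
After op 3 (add_cursor(6)): buffer="cemudrulvrep" (len 12), cursors c1@6 c3@6 c2@10, authorship .....1...2..
After op 4 (move_right): buffer="cemudrulvrep" (len 12), cursors c1@7 c3@7 c2@11, authorship .....1...2..
After op 5 (insert('g')): buffer="cemudrugglvregp" (len 15), cursors c1@9 c3@9 c2@14, authorship .....1.13..2.2.
After op 6 (move_left): buffer="cemudrugglvregp" (len 15), cursors c1@8 c3@8 c2@13, authorship .....1.13..2.2.
Authorship (.=original, N=cursor N): . . . . . 1 . 1 3 . . 2 . 2 .
Index 5: author = 1

Answer: cursor 1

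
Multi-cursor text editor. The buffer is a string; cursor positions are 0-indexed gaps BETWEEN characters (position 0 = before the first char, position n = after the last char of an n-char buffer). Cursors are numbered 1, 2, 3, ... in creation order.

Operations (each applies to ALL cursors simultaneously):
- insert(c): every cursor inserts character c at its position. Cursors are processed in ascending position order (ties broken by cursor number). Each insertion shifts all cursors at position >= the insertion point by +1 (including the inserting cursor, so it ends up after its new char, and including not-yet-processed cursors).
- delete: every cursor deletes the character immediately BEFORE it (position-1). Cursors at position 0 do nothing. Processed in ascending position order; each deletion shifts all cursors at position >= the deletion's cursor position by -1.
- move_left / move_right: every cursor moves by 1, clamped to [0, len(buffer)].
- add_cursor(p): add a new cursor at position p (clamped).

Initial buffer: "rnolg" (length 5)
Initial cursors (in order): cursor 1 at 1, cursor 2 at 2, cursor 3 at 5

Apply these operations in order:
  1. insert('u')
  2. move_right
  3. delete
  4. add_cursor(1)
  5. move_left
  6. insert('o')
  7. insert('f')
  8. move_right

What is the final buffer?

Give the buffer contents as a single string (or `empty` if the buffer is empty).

Answer: ofrofuofulofg

Derivation:
After op 1 (insert('u')): buffer="runuolgu" (len 8), cursors c1@2 c2@4 c3@8, authorship .1.2...3
After op 2 (move_right): buffer="runuolgu" (len 8), cursors c1@3 c2@5 c3@8, authorship .1.2...3
After op 3 (delete): buffer="ruulg" (len 5), cursors c1@2 c2@3 c3@5, authorship .12..
After op 4 (add_cursor(1)): buffer="ruulg" (len 5), cursors c4@1 c1@2 c2@3 c3@5, authorship .12..
After op 5 (move_left): buffer="ruulg" (len 5), cursors c4@0 c1@1 c2@2 c3@4, authorship .12..
After op 6 (insert('o')): buffer="orououlog" (len 9), cursors c4@1 c1@3 c2@5 c3@8, authorship 4.1122.3.
After op 7 (insert('f')): buffer="ofrofuofulofg" (len 13), cursors c4@2 c1@5 c2@8 c3@12, authorship 44.111222.33.
After op 8 (move_right): buffer="ofrofuofulofg" (len 13), cursors c4@3 c1@6 c2@9 c3@13, authorship 44.111222.33.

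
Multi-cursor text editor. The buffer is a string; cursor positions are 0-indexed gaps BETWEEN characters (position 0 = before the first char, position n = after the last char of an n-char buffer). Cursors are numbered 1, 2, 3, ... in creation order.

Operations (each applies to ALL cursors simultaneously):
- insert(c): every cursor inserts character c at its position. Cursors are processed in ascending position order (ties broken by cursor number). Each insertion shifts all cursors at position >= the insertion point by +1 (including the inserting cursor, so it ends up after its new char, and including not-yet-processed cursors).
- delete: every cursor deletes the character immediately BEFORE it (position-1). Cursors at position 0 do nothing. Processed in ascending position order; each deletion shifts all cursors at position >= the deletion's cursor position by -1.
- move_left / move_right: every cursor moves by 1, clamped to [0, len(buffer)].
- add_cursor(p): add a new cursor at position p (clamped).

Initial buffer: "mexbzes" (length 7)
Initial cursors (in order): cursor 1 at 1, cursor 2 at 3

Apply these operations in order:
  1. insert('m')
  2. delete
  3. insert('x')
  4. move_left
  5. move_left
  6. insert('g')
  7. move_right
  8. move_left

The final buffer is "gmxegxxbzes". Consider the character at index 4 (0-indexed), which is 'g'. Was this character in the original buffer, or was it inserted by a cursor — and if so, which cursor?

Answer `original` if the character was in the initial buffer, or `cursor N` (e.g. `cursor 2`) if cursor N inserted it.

Answer: cursor 2

Derivation:
After op 1 (insert('m')): buffer="mmexmbzes" (len 9), cursors c1@2 c2@5, authorship .1..2....
After op 2 (delete): buffer="mexbzes" (len 7), cursors c1@1 c2@3, authorship .......
After op 3 (insert('x')): buffer="mxexxbzes" (len 9), cursors c1@2 c2@5, authorship .1..2....
After op 4 (move_left): buffer="mxexxbzes" (len 9), cursors c1@1 c2@4, authorship .1..2....
After op 5 (move_left): buffer="mxexxbzes" (len 9), cursors c1@0 c2@3, authorship .1..2....
After op 6 (insert('g')): buffer="gmxegxxbzes" (len 11), cursors c1@1 c2@5, authorship 1.1.2.2....
After op 7 (move_right): buffer="gmxegxxbzes" (len 11), cursors c1@2 c2@6, authorship 1.1.2.2....
After op 8 (move_left): buffer="gmxegxxbzes" (len 11), cursors c1@1 c2@5, authorship 1.1.2.2....
Authorship (.=original, N=cursor N): 1 . 1 . 2 . 2 . . . .
Index 4: author = 2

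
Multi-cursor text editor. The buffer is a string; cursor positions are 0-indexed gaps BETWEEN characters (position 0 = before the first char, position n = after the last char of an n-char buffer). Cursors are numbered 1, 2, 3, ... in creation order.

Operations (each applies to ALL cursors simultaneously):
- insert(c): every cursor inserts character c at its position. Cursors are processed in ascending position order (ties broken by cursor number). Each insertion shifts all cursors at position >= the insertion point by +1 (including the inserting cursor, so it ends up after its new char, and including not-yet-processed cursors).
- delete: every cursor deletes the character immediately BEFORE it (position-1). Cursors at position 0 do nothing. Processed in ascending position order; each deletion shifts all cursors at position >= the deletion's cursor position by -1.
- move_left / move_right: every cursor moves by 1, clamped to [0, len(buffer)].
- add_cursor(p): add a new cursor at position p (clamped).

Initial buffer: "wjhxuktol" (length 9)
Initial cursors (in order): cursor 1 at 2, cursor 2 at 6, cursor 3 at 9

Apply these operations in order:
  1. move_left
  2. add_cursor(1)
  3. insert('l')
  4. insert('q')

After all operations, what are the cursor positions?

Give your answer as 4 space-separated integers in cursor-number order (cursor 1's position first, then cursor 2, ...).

Answer: 5 11 16 5

Derivation:
After op 1 (move_left): buffer="wjhxuktol" (len 9), cursors c1@1 c2@5 c3@8, authorship .........
After op 2 (add_cursor(1)): buffer="wjhxuktol" (len 9), cursors c1@1 c4@1 c2@5 c3@8, authorship .........
After op 3 (insert('l')): buffer="wlljhxulktoll" (len 13), cursors c1@3 c4@3 c2@8 c3@12, authorship .14....2...3.
After op 4 (insert('q')): buffer="wllqqjhxulqktolql" (len 17), cursors c1@5 c4@5 c2@11 c3@16, authorship .1414....22...33.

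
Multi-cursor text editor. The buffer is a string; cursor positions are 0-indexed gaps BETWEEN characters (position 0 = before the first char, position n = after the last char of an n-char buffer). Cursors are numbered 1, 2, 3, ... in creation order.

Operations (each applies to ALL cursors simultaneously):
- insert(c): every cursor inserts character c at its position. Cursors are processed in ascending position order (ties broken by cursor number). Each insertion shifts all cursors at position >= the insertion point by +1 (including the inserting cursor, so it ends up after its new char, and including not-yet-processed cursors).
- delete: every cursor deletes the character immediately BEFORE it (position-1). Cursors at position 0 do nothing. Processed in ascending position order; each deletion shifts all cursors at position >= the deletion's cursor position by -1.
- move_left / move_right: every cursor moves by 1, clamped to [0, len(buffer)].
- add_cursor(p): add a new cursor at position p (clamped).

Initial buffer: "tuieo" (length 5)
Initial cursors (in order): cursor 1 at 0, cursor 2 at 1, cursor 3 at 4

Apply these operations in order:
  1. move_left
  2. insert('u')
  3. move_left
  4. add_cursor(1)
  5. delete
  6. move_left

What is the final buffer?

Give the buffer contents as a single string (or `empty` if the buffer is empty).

Answer: utuueo

Derivation:
After op 1 (move_left): buffer="tuieo" (len 5), cursors c1@0 c2@0 c3@3, authorship .....
After op 2 (insert('u')): buffer="uutuiueo" (len 8), cursors c1@2 c2@2 c3@6, authorship 12...3..
After op 3 (move_left): buffer="uutuiueo" (len 8), cursors c1@1 c2@1 c3@5, authorship 12...3..
After op 4 (add_cursor(1)): buffer="uutuiueo" (len 8), cursors c1@1 c2@1 c4@1 c3@5, authorship 12...3..
After op 5 (delete): buffer="utuueo" (len 6), cursors c1@0 c2@0 c4@0 c3@3, authorship 2..3..
After op 6 (move_left): buffer="utuueo" (len 6), cursors c1@0 c2@0 c4@0 c3@2, authorship 2..3..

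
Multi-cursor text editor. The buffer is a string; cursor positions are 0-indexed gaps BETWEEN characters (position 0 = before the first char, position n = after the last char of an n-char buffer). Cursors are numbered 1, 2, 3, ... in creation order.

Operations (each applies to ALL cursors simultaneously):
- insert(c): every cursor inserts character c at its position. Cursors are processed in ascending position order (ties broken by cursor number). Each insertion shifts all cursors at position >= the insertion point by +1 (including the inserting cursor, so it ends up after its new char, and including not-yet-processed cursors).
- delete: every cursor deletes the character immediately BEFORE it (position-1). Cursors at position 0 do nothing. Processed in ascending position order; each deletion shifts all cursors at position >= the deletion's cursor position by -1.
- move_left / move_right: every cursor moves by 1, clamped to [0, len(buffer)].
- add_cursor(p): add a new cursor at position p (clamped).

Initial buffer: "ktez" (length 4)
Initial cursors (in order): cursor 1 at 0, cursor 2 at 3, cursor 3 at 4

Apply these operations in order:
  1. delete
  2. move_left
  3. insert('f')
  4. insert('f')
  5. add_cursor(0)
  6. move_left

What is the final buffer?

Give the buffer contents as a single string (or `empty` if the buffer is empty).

After op 1 (delete): buffer="kt" (len 2), cursors c1@0 c2@2 c3@2, authorship ..
After op 2 (move_left): buffer="kt" (len 2), cursors c1@0 c2@1 c3@1, authorship ..
After op 3 (insert('f')): buffer="fkfft" (len 5), cursors c1@1 c2@4 c3@4, authorship 1.23.
After op 4 (insert('f')): buffer="ffkfffft" (len 8), cursors c1@2 c2@7 c3@7, authorship 11.2323.
After op 5 (add_cursor(0)): buffer="ffkfffft" (len 8), cursors c4@0 c1@2 c2@7 c3@7, authorship 11.2323.
After op 6 (move_left): buffer="ffkfffft" (len 8), cursors c4@0 c1@1 c2@6 c3@6, authorship 11.2323.

Answer: ffkfffft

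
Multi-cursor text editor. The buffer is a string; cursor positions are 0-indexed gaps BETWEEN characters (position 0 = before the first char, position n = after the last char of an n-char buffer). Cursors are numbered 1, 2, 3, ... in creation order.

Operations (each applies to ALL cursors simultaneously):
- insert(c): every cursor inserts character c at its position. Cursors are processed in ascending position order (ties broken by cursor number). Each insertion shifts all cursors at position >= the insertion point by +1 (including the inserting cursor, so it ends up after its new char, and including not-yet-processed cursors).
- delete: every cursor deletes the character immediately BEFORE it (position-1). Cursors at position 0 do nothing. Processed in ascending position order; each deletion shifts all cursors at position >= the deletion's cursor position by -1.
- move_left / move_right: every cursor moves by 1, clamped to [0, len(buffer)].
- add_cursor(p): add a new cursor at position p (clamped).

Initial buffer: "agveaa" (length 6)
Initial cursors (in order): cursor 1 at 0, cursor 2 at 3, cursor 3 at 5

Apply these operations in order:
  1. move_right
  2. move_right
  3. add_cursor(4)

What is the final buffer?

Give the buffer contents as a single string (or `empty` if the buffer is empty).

Answer: agveaa

Derivation:
After op 1 (move_right): buffer="agveaa" (len 6), cursors c1@1 c2@4 c3@6, authorship ......
After op 2 (move_right): buffer="agveaa" (len 6), cursors c1@2 c2@5 c3@6, authorship ......
After op 3 (add_cursor(4)): buffer="agveaa" (len 6), cursors c1@2 c4@4 c2@5 c3@6, authorship ......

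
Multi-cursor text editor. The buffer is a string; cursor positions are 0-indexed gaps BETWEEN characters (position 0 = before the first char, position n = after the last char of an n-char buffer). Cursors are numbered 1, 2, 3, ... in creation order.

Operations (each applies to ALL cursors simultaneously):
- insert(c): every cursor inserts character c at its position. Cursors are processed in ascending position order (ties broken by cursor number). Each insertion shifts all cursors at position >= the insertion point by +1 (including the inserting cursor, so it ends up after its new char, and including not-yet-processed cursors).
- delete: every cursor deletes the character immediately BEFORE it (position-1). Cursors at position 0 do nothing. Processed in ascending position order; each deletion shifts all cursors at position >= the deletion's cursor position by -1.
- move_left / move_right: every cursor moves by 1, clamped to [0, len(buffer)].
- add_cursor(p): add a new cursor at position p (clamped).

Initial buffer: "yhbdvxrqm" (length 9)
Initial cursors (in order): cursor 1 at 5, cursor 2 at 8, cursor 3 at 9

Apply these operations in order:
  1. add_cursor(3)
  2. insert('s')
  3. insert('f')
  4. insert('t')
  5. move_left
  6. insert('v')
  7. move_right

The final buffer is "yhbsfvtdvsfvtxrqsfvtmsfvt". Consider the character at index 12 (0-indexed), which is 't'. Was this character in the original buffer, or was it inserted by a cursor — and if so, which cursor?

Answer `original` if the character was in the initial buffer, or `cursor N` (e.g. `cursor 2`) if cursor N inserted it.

After op 1 (add_cursor(3)): buffer="yhbdvxrqm" (len 9), cursors c4@3 c1@5 c2@8 c3@9, authorship .........
After op 2 (insert('s')): buffer="yhbsdvsxrqsms" (len 13), cursors c4@4 c1@7 c2@11 c3@13, authorship ...4..1...2.3
After op 3 (insert('f')): buffer="yhbsfdvsfxrqsfmsf" (len 17), cursors c4@5 c1@9 c2@14 c3@17, authorship ...44..11...22.33
After op 4 (insert('t')): buffer="yhbsftdvsftxrqsftmsft" (len 21), cursors c4@6 c1@11 c2@17 c3@21, authorship ...444..111...222.333
After op 5 (move_left): buffer="yhbsftdvsftxrqsftmsft" (len 21), cursors c4@5 c1@10 c2@16 c3@20, authorship ...444..111...222.333
After op 6 (insert('v')): buffer="yhbsfvtdvsfvtxrqsfvtmsfvt" (len 25), cursors c4@6 c1@12 c2@19 c3@24, authorship ...4444..1111...2222.3333
After op 7 (move_right): buffer="yhbsfvtdvsfvtxrqsfvtmsfvt" (len 25), cursors c4@7 c1@13 c2@20 c3@25, authorship ...4444..1111...2222.3333
Authorship (.=original, N=cursor N): . . . 4 4 4 4 . . 1 1 1 1 . . . 2 2 2 2 . 3 3 3 3
Index 12: author = 1

Answer: cursor 1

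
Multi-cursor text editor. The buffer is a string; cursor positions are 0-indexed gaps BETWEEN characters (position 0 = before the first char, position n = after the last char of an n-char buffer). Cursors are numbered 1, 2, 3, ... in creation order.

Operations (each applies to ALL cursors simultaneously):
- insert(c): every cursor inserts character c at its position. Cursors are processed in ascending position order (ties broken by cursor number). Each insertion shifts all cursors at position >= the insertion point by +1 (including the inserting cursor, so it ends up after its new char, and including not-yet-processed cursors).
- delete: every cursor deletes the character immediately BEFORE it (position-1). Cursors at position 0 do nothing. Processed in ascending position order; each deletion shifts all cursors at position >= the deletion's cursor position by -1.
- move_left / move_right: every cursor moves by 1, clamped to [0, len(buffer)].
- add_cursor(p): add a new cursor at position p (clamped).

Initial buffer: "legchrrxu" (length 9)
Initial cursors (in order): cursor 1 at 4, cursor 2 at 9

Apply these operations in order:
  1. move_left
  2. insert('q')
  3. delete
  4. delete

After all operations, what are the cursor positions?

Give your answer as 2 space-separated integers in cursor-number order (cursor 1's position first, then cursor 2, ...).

After op 1 (move_left): buffer="legchrrxu" (len 9), cursors c1@3 c2@8, authorship .........
After op 2 (insert('q')): buffer="legqchrrxqu" (len 11), cursors c1@4 c2@10, authorship ...1.....2.
After op 3 (delete): buffer="legchrrxu" (len 9), cursors c1@3 c2@8, authorship .........
After op 4 (delete): buffer="lechrru" (len 7), cursors c1@2 c2@6, authorship .......

Answer: 2 6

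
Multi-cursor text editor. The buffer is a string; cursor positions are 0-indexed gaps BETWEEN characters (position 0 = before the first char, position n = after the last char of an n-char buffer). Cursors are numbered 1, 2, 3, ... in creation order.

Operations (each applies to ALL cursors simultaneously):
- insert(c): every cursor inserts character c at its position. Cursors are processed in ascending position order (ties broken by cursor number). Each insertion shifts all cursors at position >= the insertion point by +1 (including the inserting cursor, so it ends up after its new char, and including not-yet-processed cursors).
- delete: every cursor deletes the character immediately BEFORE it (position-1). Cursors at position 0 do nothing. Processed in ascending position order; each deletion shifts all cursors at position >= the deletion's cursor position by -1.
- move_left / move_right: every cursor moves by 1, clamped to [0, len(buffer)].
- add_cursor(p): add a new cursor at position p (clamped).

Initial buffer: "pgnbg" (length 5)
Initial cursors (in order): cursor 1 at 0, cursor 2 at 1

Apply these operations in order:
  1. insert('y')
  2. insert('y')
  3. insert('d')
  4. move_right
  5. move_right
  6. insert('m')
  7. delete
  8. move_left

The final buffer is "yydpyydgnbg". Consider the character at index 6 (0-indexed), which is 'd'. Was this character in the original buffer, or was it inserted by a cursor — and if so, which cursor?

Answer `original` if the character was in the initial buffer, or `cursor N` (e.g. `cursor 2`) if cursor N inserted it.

Answer: cursor 2

Derivation:
After op 1 (insert('y')): buffer="ypygnbg" (len 7), cursors c1@1 c2@3, authorship 1.2....
After op 2 (insert('y')): buffer="yypyygnbg" (len 9), cursors c1@2 c2@5, authorship 11.22....
After op 3 (insert('d')): buffer="yydpyydgnbg" (len 11), cursors c1@3 c2@7, authorship 111.222....
After op 4 (move_right): buffer="yydpyydgnbg" (len 11), cursors c1@4 c2@8, authorship 111.222....
After op 5 (move_right): buffer="yydpyydgnbg" (len 11), cursors c1@5 c2@9, authorship 111.222....
After op 6 (insert('m')): buffer="yydpymydgnmbg" (len 13), cursors c1@6 c2@11, authorship 111.2122..2..
After op 7 (delete): buffer="yydpyydgnbg" (len 11), cursors c1@5 c2@9, authorship 111.222....
After op 8 (move_left): buffer="yydpyydgnbg" (len 11), cursors c1@4 c2@8, authorship 111.222....
Authorship (.=original, N=cursor N): 1 1 1 . 2 2 2 . . . .
Index 6: author = 2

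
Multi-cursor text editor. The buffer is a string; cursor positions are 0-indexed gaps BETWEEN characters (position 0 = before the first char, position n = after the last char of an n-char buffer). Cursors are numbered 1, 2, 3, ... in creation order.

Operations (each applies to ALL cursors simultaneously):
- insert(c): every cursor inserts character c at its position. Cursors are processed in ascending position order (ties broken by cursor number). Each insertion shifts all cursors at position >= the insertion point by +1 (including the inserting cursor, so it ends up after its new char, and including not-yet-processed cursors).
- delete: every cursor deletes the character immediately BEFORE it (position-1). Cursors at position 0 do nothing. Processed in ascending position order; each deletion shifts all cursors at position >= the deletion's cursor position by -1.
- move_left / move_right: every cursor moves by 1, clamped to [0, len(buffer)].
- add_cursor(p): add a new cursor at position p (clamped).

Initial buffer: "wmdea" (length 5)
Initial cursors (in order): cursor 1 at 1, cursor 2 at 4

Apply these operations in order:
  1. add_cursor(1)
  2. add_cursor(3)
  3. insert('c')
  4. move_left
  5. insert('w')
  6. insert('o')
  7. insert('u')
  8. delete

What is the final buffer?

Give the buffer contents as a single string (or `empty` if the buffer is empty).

Answer: wcwwoocmdwocewoca

Derivation:
After op 1 (add_cursor(1)): buffer="wmdea" (len 5), cursors c1@1 c3@1 c2@4, authorship .....
After op 2 (add_cursor(3)): buffer="wmdea" (len 5), cursors c1@1 c3@1 c4@3 c2@4, authorship .....
After op 3 (insert('c')): buffer="wccmdceca" (len 9), cursors c1@3 c3@3 c4@6 c2@8, authorship .13..4.2.
After op 4 (move_left): buffer="wccmdceca" (len 9), cursors c1@2 c3@2 c4@5 c2@7, authorship .13..4.2.
After op 5 (insert('w')): buffer="wcwwcmdwcewca" (len 13), cursors c1@4 c3@4 c4@8 c2@11, authorship .1133..44.22.
After op 6 (insert('o')): buffer="wcwwoocmdwocewoca" (len 17), cursors c1@6 c3@6 c4@11 c2@15, authorship .113133..444.222.
After op 7 (insert('u')): buffer="wcwwoouucmdwoucewouca" (len 21), cursors c1@8 c3@8 c4@14 c2@19, authorship .11313133..4444.2222.
After op 8 (delete): buffer="wcwwoocmdwocewoca" (len 17), cursors c1@6 c3@6 c4@11 c2@15, authorship .113133..444.222.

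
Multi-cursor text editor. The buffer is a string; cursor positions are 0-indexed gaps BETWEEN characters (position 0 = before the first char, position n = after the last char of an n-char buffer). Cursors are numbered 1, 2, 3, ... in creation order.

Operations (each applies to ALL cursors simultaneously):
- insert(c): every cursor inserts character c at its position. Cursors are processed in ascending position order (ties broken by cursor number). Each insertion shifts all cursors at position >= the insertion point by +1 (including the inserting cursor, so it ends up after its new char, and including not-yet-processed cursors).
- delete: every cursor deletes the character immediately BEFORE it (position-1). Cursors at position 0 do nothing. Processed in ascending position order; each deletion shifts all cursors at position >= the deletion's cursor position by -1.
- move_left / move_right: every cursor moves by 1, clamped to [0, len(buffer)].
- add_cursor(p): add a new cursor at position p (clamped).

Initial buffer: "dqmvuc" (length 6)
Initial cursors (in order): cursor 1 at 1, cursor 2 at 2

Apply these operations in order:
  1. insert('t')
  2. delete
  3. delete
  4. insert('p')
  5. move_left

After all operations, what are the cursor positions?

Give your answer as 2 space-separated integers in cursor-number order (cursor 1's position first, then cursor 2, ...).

After op 1 (insert('t')): buffer="dtqtmvuc" (len 8), cursors c1@2 c2@4, authorship .1.2....
After op 2 (delete): buffer="dqmvuc" (len 6), cursors c1@1 c2@2, authorship ......
After op 3 (delete): buffer="mvuc" (len 4), cursors c1@0 c2@0, authorship ....
After op 4 (insert('p')): buffer="ppmvuc" (len 6), cursors c1@2 c2@2, authorship 12....
After op 5 (move_left): buffer="ppmvuc" (len 6), cursors c1@1 c2@1, authorship 12....

Answer: 1 1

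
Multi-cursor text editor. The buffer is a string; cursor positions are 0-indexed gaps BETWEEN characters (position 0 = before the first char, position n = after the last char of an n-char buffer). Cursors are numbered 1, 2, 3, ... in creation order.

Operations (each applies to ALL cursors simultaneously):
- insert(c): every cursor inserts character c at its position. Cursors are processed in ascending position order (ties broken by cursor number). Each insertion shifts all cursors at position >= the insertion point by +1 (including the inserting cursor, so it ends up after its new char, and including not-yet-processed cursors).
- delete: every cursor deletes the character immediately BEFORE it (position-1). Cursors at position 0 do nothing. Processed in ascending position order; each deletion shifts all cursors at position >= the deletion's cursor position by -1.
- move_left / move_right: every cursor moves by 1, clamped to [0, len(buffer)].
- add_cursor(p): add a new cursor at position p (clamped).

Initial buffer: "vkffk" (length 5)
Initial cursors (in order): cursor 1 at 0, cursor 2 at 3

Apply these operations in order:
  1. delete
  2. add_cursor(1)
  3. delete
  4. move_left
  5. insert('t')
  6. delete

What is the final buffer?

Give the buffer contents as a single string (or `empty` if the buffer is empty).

After op 1 (delete): buffer="vkfk" (len 4), cursors c1@0 c2@2, authorship ....
After op 2 (add_cursor(1)): buffer="vkfk" (len 4), cursors c1@0 c3@1 c2@2, authorship ....
After op 3 (delete): buffer="fk" (len 2), cursors c1@0 c2@0 c3@0, authorship ..
After op 4 (move_left): buffer="fk" (len 2), cursors c1@0 c2@0 c3@0, authorship ..
After op 5 (insert('t')): buffer="tttfk" (len 5), cursors c1@3 c2@3 c3@3, authorship 123..
After op 6 (delete): buffer="fk" (len 2), cursors c1@0 c2@0 c3@0, authorship ..

Answer: fk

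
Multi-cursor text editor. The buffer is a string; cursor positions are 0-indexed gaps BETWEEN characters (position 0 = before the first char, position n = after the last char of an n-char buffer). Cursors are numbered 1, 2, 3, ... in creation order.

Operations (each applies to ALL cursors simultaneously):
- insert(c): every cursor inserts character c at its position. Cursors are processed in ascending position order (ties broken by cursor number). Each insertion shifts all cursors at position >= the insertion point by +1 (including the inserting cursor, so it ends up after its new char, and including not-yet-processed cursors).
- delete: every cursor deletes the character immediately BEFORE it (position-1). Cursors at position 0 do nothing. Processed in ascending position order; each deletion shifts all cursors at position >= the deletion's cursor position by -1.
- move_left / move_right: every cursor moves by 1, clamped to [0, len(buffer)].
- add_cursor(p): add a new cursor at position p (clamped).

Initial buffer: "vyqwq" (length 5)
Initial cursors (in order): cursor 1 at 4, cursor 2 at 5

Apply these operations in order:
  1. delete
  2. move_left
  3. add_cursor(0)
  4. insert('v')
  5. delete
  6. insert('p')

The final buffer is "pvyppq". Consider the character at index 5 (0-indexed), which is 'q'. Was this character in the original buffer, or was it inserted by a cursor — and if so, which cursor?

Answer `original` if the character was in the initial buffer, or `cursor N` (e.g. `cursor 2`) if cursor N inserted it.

Answer: original

Derivation:
After op 1 (delete): buffer="vyq" (len 3), cursors c1@3 c2@3, authorship ...
After op 2 (move_left): buffer="vyq" (len 3), cursors c1@2 c2@2, authorship ...
After op 3 (add_cursor(0)): buffer="vyq" (len 3), cursors c3@0 c1@2 c2@2, authorship ...
After op 4 (insert('v')): buffer="vvyvvq" (len 6), cursors c3@1 c1@5 c2@5, authorship 3..12.
After op 5 (delete): buffer="vyq" (len 3), cursors c3@0 c1@2 c2@2, authorship ...
After op 6 (insert('p')): buffer="pvyppq" (len 6), cursors c3@1 c1@5 c2@5, authorship 3..12.
Authorship (.=original, N=cursor N): 3 . . 1 2 .
Index 5: author = original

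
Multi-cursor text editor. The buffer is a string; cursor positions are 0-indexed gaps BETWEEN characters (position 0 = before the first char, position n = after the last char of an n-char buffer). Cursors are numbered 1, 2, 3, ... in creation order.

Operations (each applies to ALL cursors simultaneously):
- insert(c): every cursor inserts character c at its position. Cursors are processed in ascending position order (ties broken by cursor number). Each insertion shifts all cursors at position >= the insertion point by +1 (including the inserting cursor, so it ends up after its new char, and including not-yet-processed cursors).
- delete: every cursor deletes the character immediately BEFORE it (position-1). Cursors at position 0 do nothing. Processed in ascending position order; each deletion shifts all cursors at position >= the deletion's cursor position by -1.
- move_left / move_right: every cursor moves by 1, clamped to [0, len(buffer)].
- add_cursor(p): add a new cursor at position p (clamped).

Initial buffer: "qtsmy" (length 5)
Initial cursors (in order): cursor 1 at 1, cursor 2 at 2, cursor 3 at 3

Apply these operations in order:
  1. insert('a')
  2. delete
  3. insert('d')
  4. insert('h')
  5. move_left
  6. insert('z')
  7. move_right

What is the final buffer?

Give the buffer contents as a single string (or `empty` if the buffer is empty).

After op 1 (insert('a')): buffer="qatasamy" (len 8), cursors c1@2 c2@4 c3@6, authorship .1.2.3..
After op 2 (delete): buffer="qtsmy" (len 5), cursors c1@1 c2@2 c3@3, authorship .....
After op 3 (insert('d')): buffer="qdtdsdmy" (len 8), cursors c1@2 c2@4 c3@6, authorship .1.2.3..
After op 4 (insert('h')): buffer="qdhtdhsdhmy" (len 11), cursors c1@3 c2@6 c3@9, authorship .11.22.33..
After op 5 (move_left): buffer="qdhtdhsdhmy" (len 11), cursors c1@2 c2@5 c3@8, authorship .11.22.33..
After op 6 (insert('z')): buffer="qdzhtdzhsdzhmy" (len 14), cursors c1@3 c2@7 c3@11, authorship .111.222.333..
After op 7 (move_right): buffer="qdzhtdzhsdzhmy" (len 14), cursors c1@4 c2@8 c3@12, authorship .111.222.333..

Answer: qdzhtdzhsdzhmy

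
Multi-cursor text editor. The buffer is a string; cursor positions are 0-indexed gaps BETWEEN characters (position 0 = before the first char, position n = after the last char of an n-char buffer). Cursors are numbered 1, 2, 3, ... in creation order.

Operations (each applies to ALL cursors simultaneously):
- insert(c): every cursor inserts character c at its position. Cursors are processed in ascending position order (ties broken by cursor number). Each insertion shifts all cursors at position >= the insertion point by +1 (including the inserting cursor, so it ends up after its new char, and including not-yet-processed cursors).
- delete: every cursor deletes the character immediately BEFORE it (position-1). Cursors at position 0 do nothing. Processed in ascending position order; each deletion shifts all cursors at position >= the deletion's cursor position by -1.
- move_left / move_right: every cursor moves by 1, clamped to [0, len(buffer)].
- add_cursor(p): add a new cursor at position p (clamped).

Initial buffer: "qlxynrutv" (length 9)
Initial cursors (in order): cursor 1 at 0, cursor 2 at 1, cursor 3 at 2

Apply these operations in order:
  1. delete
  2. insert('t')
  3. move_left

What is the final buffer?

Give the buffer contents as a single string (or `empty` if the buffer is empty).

After op 1 (delete): buffer="xynrutv" (len 7), cursors c1@0 c2@0 c3@0, authorship .......
After op 2 (insert('t')): buffer="tttxynrutv" (len 10), cursors c1@3 c2@3 c3@3, authorship 123.......
After op 3 (move_left): buffer="tttxynrutv" (len 10), cursors c1@2 c2@2 c3@2, authorship 123.......

Answer: tttxynrutv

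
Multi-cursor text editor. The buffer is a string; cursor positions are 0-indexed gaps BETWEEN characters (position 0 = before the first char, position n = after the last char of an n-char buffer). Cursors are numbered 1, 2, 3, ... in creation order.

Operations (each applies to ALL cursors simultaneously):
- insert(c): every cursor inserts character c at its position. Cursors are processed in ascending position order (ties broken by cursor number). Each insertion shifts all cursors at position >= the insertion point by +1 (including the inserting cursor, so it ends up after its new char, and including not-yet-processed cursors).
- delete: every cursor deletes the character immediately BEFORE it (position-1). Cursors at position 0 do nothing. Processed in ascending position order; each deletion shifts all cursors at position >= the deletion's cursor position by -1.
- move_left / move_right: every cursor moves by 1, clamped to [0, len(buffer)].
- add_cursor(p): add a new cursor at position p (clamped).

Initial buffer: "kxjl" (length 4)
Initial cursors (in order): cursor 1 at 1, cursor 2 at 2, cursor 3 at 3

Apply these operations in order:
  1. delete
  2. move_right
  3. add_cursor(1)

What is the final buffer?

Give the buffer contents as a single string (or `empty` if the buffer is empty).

Answer: l

Derivation:
After op 1 (delete): buffer="l" (len 1), cursors c1@0 c2@0 c3@0, authorship .
After op 2 (move_right): buffer="l" (len 1), cursors c1@1 c2@1 c3@1, authorship .
After op 3 (add_cursor(1)): buffer="l" (len 1), cursors c1@1 c2@1 c3@1 c4@1, authorship .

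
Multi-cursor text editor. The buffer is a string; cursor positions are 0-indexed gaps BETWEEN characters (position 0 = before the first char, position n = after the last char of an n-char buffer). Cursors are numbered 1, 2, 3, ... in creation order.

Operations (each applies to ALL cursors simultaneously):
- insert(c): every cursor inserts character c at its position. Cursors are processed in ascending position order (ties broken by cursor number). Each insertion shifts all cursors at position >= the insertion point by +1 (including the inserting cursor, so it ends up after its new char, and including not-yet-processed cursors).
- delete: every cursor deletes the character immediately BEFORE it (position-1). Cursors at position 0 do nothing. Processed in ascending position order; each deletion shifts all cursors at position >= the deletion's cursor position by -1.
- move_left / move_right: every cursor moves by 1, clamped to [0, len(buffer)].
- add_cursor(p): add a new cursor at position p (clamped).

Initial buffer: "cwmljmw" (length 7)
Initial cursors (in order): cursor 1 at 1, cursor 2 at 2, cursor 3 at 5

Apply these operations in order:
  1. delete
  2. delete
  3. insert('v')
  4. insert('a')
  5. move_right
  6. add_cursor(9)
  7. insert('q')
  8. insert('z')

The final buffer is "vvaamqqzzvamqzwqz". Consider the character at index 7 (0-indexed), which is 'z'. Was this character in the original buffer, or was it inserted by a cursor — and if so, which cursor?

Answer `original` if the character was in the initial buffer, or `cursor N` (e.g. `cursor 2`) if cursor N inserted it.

Answer: cursor 1

Derivation:
After op 1 (delete): buffer="mlmw" (len 4), cursors c1@0 c2@0 c3@2, authorship ....
After op 2 (delete): buffer="mmw" (len 3), cursors c1@0 c2@0 c3@1, authorship ...
After op 3 (insert('v')): buffer="vvmvmw" (len 6), cursors c1@2 c2@2 c3@4, authorship 12.3..
After op 4 (insert('a')): buffer="vvaamvamw" (len 9), cursors c1@4 c2@4 c3@7, authorship 1212.33..
After op 5 (move_right): buffer="vvaamvamw" (len 9), cursors c1@5 c2@5 c3@8, authorship 1212.33..
After op 6 (add_cursor(9)): buffer="vvaamvamw" (len 9), cursors c1@5 c2@5 c3@8 c4@9, authorship 1212.33..
After op 7 (insert('q')): buffer="vvaamqqvamqwq" (len 13), cursors c1@7 c2@7 c3@11 c4@13, authorship 1212.1233.3.4
After op 8 (insert('z')): buffer="vvaamqqzzvamqzwqz" (len 17), cursors c1@9 c2@9 c3@14 c4@17, authorship 1212.121233.33.44
Authorship (.=original, N=cursor N): 1 2 1 2 . 1 2 1 2 3 3 . 3 3 . 4 4
Index 7: author = 1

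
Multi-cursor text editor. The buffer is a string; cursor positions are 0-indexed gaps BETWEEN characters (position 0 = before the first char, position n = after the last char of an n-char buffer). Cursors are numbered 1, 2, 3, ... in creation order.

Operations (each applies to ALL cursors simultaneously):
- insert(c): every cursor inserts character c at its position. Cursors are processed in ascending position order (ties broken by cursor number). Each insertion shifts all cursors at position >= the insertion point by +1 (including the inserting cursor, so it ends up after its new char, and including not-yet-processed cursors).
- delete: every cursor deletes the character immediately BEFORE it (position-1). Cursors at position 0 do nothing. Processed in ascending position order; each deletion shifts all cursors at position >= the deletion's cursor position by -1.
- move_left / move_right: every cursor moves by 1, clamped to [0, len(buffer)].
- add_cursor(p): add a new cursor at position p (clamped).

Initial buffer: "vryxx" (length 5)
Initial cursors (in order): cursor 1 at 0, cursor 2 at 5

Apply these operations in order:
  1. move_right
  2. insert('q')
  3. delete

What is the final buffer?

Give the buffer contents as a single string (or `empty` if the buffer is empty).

After op 1 (move_right): buffer="vryxx" (len 5), cursors c1@1 c2@5, authorship .....
After op 2 (insert('q')): buffer="vqryxxq" (len 7), cursors c1@2 c2@7, authorship .1....2
After op 3 (delete): buffer="vryxx" (len 5), cursors c1@1 c2@5, authorship .....

Answer: vryxx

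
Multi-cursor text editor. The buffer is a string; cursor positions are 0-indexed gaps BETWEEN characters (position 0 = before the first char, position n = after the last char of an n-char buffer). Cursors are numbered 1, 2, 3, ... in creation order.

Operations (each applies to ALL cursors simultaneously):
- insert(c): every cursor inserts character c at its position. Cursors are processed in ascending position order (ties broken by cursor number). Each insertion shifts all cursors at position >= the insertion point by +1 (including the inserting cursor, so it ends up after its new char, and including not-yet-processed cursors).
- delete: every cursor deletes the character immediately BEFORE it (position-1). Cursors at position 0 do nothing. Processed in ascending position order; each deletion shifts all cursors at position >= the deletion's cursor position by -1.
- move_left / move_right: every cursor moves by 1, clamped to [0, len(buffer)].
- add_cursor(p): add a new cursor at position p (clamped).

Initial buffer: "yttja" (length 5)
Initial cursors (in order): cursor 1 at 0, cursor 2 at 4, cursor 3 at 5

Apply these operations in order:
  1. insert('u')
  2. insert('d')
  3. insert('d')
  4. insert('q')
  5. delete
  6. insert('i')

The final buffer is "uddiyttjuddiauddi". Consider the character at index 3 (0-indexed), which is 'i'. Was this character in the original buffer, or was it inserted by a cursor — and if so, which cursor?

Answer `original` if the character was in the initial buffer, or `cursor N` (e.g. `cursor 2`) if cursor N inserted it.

After op 1 (insert('u')): buffer="uyttjuau" (len 8), cursors c1@1 c2@6 c3@8, authorship 1....2.3
After op 2 (insert('d')): buffer="udyttjudaud" (len 11), cursors c1@2 c2@8 c3@11, authorship 11....22.33
After op 3 (insert('d')): buffer="uddyttjuddaudd" (len 14), cursors c1@3 c2@10 c3@14, authorship 111....222.333
After op 4 (insert('q')): buffer="uddqyttjuddqauddq" (len 17), cursors c1@4 c2@12 c3@17, authorship 1111....2222.3333
After op 5 (delete): buffer="uddyttjuddaudd" (len 14), cursors c1@3 c2@10 c3@14, authorship 111....222.333
After op 6 (insert('i')): buffer="uddiyttjuddiauddi" (len 17), cursors c1@4 c2@12 c3@17, authorship 1111....2222.3333
Authorship (.=original, N=cursor N): 1 1 1 1 . . . . 2 2 2 2 . 3 3 3 3
Index 3: author = 1

Answer: cursor 1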